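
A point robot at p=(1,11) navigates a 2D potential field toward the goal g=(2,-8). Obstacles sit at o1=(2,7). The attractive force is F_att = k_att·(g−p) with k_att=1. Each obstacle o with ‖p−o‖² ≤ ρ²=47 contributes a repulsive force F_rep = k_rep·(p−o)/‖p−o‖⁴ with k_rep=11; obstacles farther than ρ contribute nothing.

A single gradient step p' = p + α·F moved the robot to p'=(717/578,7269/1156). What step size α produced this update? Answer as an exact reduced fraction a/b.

F_att = 1·(g−p) = 1·(1,-19) = (1.0000,-19.0000)
o1: d²=17 ≤ ρ²=47; F_rep = 11·(-1,4)/17² = (-0.0381,0.1522)
F = F_att + ΣF_rep = (0.9619,-18.8478)
Δp = p'−p = (0.2405,-4.7119); α = Δx/Fx = (139/578) / (278/289) = 1/4
check: Δy/Fy = (-5447/1156) / (-5447/289) = 1/4 ✓

α = 1/4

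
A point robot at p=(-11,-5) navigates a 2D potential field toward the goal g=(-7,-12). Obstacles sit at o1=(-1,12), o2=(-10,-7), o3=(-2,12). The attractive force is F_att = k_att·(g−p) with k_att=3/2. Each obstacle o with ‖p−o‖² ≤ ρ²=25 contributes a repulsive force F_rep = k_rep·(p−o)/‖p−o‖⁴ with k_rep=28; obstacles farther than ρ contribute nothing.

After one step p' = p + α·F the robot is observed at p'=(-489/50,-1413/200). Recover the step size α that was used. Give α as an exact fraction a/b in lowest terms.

α = 1/4

F_att = 3/2·(g−p) = 3/2·(4,-7) = (6.0000,-10.5000)
o1: d²=389 > ρ²=25 → inactive
o2: d²=5 ≤ ρ²=25; F_rep = 28·(-1,2)/5² = (-1.1200,2.2400)
o3: d²=370 > ρ²=25 → inactive
F = F_att + ΣF_rep = (4.8800,-8.2600)
Δp = p'−p = (1.2200,-2.0650); α = Δx/Fx = (61/50) / (122/25) = 1/4
check: Δy/Fy = (-413/200) / (-413/50) = 1/4 ✓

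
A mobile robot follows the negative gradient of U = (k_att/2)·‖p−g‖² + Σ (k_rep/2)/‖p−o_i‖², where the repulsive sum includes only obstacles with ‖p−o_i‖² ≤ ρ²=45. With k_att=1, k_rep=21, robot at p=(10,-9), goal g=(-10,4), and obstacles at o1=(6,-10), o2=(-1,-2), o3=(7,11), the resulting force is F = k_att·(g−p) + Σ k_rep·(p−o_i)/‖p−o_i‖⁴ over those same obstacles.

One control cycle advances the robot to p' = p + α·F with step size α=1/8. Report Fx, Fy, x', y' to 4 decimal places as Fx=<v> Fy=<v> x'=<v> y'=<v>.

Fx=-19.7093 Fy=13.0727 x'=7.5363 y'=-7.3659

F_att = 1·(g−p) = 1·(-20,13) = (-20.0000,13.0000)
o1: d²=17 ≤ ρ²=45; F_rep = 21·(4,1)/17² = (0.2907,0.0727)
o2: d²=170 > ρ²=45 → inactive
o3: d²=409 > ρ²=45 → inactive
F = F_att + ΣF_rep = (-19.7093,13.0727)
p' = p + 1/8·F = (7.5363,-7.3659)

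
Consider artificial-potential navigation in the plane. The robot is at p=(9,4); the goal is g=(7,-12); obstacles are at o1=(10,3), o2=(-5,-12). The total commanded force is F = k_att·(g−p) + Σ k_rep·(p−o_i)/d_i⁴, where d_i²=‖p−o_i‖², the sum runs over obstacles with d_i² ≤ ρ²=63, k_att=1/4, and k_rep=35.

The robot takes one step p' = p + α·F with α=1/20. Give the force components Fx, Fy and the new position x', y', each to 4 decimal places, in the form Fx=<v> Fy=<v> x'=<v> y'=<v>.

F_att = 1/4·(g−p) = 1/4·(-2,-16) = (-0.5000,-4.0000)
o1: d²=2 ≤ ρ²=63; F_rep = 35·(-1,1)/2² = (-8.7500,8.7500)
o2: d²=452 > ρ²=63 → inactive
F = F_att + ΣF_rep = (-9.2500,4.7500)
p' = p + 1/20·F = (8.5375,4.2375)

Fx=-9.2500 Fy=4.7500 x'=8.5375 y'=4.2375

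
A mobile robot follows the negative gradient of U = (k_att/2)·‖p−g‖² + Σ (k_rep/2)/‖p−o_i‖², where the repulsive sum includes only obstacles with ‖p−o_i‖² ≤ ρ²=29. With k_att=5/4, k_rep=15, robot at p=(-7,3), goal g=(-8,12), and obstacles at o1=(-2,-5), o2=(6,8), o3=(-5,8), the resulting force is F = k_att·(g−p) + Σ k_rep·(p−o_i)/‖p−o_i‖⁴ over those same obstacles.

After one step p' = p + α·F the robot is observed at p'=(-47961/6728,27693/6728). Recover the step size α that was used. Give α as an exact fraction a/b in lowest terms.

F_att = 5/4·(g−p) = 5/4·(-1,9) = (-1.2500,11.2500)
o1: d²=89 > ρ²=29 → inactive
o2: d²=194 > ρ²=29 → inactive
o3: d²=29 ≤ ρ²=29; F_rep = 15·(-2,-5)/29² = (-0.0357,-0.0892)
F = F_att + ΣF_rep = (-1.2857,11.1608)
Δp = p'−p = (-0.1286,1.1161); α = Δx/Fx = (-865/6728) / (-4325/3364) = 1/10
check: Δy/Fy = (7509/6728) / (37545/3364) = 1/10 ✓

α = 1/10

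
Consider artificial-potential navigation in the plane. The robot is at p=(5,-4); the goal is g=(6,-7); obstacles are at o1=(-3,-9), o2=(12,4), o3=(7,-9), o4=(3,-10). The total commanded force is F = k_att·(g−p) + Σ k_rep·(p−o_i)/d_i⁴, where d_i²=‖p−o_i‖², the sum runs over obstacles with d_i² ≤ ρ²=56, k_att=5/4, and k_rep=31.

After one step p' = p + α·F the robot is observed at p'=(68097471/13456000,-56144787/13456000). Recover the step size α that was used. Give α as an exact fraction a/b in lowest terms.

α = 1/20

F_att = 5/4·(g−p) = 5/4·(1,-3) = (1.2500,-3.7500)
o1: d²=89 > ρ²=56 → inactive
o2: d²=113 > ρ²=56 → inactive
o3: d²=29 ≤ ρ²=56; F_rep = 31·(-2,5)/29² = (-0.0737,0.1843)
o4: d²=40 ≤ ρ²=56; F_rep = 31·(2,6)/40² = (0.0387,0.1163)
F = F_att + ΣF_rep = (1.2150,-3.4494)
Δp = p'−p = (0.0608,-0.1725); α = Δx/Fx = (817471/13456000) / (817471/672800) = 1/20
check: Δy/Fy = (-2320787/13456000) / (-2320787/672800) = 1/20 ✓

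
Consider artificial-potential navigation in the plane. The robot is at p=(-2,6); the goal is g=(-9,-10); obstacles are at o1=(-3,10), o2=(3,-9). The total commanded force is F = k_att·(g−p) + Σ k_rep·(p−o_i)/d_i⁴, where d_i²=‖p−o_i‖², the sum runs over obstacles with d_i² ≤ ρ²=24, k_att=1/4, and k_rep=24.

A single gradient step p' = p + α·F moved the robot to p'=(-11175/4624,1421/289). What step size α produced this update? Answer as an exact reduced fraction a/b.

F_att = 1/4·(g−p) = 1/4·(-7,-16) = (-1.7500,-4.0000)
o1: d²=17 ≤ ρ²=24; F_rep = 24·(1,-4)/17² = (0.0830,-0.3322)
o2: d²=250 > ρ²=24 → inactive
F = F_att + ΣF_rep = (-1.6670,-4.3322)
Δp = p'−p = (-0.4167,-1.0830); α = Δx/Fx = (-1927/4624) / (-1927/1156) = 1/4
check: Δy/Fy = (-313/289) / (-1252/289) = 1/4 ✓

α = 1/4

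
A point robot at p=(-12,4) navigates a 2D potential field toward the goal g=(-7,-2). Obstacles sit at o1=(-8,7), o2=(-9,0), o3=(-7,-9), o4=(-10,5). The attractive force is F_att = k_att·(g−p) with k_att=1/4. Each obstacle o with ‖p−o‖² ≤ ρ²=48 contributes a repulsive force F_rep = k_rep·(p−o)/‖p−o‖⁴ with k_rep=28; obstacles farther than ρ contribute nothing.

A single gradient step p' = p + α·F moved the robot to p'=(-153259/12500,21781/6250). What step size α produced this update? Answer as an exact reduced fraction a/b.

F_att = 1/4·(g−p) = 1/4·(5,-6) = (1.2500,-1.5000)
o1: d²=25 ≤ ρ²=48; F_rep = 28·(-4,-3)/25² = (-0.1792,-0.1344)
o2: d²=25 ≤ ρ²=48; F_rep = 28·(-3,4)/25² = (-0.1344,0.1792)
o3: d²=194 > ρ²=48 → inactive
o4: d²=5 ≤ ρ²=48; F_rep = 28·(-2,-1)/5² = (-2.2400,-1.1200)
F = F_att + ΣF_rep = (-1.3036,-2.5752)
Δp = p'−p = (-0.2607,-0.5150); α = Δx/Fx = (-3259/12500) / (-3259/2500) = 1/5
check: Δy/Fy = (-3219/6250) / (-3219/1250) = 1/5 ✓

α = 1/5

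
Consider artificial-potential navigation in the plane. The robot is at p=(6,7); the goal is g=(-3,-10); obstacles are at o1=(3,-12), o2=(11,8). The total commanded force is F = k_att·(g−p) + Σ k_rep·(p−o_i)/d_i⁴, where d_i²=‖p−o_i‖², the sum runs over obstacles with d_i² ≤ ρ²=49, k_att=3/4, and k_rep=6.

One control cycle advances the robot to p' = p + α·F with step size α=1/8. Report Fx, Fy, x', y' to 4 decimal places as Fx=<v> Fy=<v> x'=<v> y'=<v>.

Fx=-6.7944 Fy=-12.7589 x'=5.1507 y'=5.4051

F_att = 3/4·(g−p) = 3/4·(-9,-17) = (-6.7500,-12.7500)
o1: d²=370 > ρ²=49 → inactive
o2: d²=26 ≤ ρ²=49; F_rep = 6·(-5,-1)/26² = (-0.0444,-0.0089)
F = F_att + ΣF_rep = (-6.7944,-12.7589)
p' = p + 1/8·F = (5.1507,5.4051)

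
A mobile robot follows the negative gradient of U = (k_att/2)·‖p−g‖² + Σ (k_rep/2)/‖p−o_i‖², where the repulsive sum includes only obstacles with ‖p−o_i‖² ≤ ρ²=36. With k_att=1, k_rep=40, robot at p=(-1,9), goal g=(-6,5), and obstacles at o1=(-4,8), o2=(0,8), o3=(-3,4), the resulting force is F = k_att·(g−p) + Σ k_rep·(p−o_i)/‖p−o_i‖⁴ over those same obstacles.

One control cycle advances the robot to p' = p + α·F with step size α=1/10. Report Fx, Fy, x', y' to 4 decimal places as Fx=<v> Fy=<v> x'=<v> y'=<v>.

F_att = 1·(g−p) = 1·(-5,-4) = (-5.0000,-4.0000)
o1: d²=10 ≤ ρ²=36; F_rep = 40·(3,1)/10² = (1.2000,0.4000)
o2: d²=2 ≤ ρ²=36; F_rep = 40·(-1,1)/2² = (-10.0000,10.0000)
o3: d²=29 ≤ ρ²=36; F_rep = 40·(2,5)/29² = (0.0951,0.2378)
F = F_att + ΣF_rep = (-13.7049,6.6378)
p' = p + 1/10·F = (-2.3705,9.6638)

Fx=-13.7049 Fy=6.6378 x'=-2.3705 y'=9.6638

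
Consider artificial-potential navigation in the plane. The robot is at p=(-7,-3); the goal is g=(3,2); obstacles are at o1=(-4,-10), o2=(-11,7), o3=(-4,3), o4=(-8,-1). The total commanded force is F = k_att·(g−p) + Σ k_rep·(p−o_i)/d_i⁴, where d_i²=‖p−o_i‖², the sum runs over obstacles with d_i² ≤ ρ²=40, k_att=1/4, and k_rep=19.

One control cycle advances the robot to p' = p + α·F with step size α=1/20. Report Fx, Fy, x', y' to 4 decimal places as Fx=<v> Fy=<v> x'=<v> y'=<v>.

Fx=3.2600 Fy=-0.2700 x'=-6.8370 y'=-3.0135

F_att = 1/4·(g−p) = 1/4·(10,5) = (2.5000,1.2500)
o1: d²=58 > ρ²=40 → inactive
o2: d²=116 > ρ²=40 → inactive
o3: d²=45 > ρ²=40 → inactive
o4: d²=5 ≤ ρ²=40; F_rep = 19·(1,-2)/5² = (0.7600,-1.5200)
F = F_att + ΣF_rep = (3.2600,-0.2700)
p' = p + 1/20·F = (-6.8370,-3.0135)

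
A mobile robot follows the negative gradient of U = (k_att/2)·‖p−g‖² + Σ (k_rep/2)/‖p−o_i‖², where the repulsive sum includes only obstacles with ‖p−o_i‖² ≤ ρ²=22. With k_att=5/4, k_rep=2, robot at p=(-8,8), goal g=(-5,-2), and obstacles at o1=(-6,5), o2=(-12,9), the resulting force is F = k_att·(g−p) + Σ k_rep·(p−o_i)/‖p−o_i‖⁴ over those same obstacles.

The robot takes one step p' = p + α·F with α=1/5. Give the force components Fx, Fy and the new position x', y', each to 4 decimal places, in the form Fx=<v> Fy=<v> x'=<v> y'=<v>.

F_att = 5/4·(g−p) = 5/4·(3,-10) = (3.7500,-12.5000)
o1: d²=13 ≤ ρ²=22; F_rep = 2·(-2,3)/13² = (-0.0237,0.0355)
o2: d²=17 ≤ ρ²=22; F_rep = 2·(4,-1)/17² = (0.0277,-0.0069)
F = F_att + ΣF_rep = (3.7540,-12.4714)
p' = p + 1/5·F = (-7.2492,5.5057)

Fx=3.7540 Fy=-12.4714 x'=-7.2492 y'=5.5057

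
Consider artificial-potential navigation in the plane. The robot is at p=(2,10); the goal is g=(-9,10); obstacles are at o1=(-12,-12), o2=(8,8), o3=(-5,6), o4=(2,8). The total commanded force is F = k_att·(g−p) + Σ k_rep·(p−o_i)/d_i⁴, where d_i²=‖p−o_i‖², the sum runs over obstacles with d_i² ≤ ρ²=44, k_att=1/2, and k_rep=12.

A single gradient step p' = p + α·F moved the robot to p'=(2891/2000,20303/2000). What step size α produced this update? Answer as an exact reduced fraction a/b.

F_att = 1/2·(g−p) = 1/2·(-11,0) = (-5.5000,0.0000)
o1: d²=680 > ρ²=44 → inactive
o2: d²=40 ≤ ρ²=44; F_rep = 12·(-6,2)/40² = (-0.0450,0.0150)
o3: d²=65 > ρ²=44 → inactive
o4: d²=4 ≤ ρ²=44; F_rep = 12·(0,2)/4² = (0.0000,1.5000)
F = F_att + ΣF_rep = (-5.5450,1.5150)
Δp = p'−p = (-0.5545,0.1515); α = Δx/Fx = (-1109/2000) / (-1109/200) = 1/10
check: Δy/Fy = (303/2000) / (303/200) = 1/10 ✓

α = 1/10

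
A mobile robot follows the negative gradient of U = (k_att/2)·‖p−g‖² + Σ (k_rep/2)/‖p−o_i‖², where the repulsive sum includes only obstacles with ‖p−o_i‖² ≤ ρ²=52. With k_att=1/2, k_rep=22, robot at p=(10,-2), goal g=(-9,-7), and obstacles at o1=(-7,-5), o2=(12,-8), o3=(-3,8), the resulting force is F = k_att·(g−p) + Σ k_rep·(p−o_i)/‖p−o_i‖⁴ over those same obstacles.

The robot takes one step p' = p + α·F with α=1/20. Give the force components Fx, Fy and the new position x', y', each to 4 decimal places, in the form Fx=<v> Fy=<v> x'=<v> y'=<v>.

Fx=-9.5275 Fy=-2.4175 x'=9.5236 y'=-2.1209

F_att = 1/2·(g−p) = 1/2·(-19,-5) = (-9.5000,-2.5000)
o1: d²=298 > ρ²=52 → inactive
o2: d²=40 ≤ ρ²=52; F_rep = 22·(-2,6)/40² = (-0.0275,0.0825)
o3: d²=269 > ρ²=52 → inactive
F = F_att + ΣF_rep = (-9.5275,-2.4175)
p' = p + 1/20·F = (9.5236,-2.1209)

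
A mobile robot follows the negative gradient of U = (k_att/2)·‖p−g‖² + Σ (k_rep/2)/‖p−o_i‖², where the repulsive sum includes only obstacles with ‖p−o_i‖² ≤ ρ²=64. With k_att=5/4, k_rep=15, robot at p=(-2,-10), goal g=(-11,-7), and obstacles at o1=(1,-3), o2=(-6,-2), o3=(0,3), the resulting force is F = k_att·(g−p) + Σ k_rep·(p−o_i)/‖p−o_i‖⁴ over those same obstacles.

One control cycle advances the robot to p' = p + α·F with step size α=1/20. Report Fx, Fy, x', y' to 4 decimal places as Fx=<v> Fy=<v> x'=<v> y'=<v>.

Fx=-11.2634 Fy=3.7188 x'=-2.5632 y'=-9.8141

F_att = 5/4·(g−p) = 5/4·(-9,3) = (-11.2500,3.7500)
o1: d²=58 ≤ ρ²=64; F_rep = 15·(-3,-7)/58² = (-0.0134,-0.0312)
o2: d²=80 > ρ²=64 → inactive
o3: d²=173 > ρ²=64 → inactive
F = F_att + ΣF_rep = (-11.2634,3.7188)
p' = p + 1/20·F = (-2.5632,-9.8141)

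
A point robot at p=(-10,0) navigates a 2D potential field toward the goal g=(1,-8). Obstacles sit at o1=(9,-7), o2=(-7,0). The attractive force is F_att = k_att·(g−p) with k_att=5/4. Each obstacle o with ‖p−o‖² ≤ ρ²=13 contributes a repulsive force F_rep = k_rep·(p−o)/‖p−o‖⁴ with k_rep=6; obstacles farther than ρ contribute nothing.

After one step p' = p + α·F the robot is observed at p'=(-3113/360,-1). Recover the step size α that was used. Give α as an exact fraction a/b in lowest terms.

α = 1/10

F_att = 5/4·(g−p) = 5/4·(11,-8) = (13.7500,-10.0000)
o1: d²=410 > ρ²=13 → inactive
o2: d²=9 ≤ ρ²=13; F_rep = 6·(-3,0)/9² = (-0.2222,0.0000)
F = F_att + ΣF_rep = (13.5278,-10.0000)
Δp = p'−p = (1.3528,-1.0000); α = Δx/Fx = (487/360) / (487/36) = 1/10
check: Δy/Fy = (-1) / (-10) = 1/10 ✓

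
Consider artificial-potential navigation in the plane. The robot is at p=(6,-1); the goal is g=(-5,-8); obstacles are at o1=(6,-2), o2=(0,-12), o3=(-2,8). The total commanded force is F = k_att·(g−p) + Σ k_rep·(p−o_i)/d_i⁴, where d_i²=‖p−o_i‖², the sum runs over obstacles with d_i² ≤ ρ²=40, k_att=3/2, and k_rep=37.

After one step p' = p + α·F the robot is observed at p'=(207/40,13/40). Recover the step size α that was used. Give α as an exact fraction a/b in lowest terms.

F_att = 3/2·(g−p) = 3/2·(-11,-7) = (-16.5000,-10.5000)
o1: d²=1 ≤ ρ²=40; F_rep = 37·(0,1)/1² = (0.0000,37.0000)
o2: d²=157 > ρ²=40 → inactive
o3: d²=145 > ρ²=40 → inactive
F = F_att + ΣF_rep = (-16.5000,26.5000)
Δp = p'−p = (-0.8250,1.3250); α = Δx/Fx = (-33/40) / (-33/2) = 1/20
check: Δy/Fy = (53/40) / (53/2) = 1/20 ✓

α = 1/20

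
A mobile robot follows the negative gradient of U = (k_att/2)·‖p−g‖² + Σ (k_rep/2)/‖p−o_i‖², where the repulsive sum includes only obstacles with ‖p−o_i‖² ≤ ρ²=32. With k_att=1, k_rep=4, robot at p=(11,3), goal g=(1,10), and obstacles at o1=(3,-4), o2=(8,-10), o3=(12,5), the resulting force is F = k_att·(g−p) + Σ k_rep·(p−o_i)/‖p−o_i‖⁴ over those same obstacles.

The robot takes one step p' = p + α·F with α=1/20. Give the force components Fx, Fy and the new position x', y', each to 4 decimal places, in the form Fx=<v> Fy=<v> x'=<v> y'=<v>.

Fx=-10.1600 Fy=6.6800 x'=10.4920 y'=3.3340

F_att = 1·(g−p) = 1·(-10,7) = (-10.0000,7.0000)
o1: d²=113 > ρ²=32 → inactive
o2: d²=178 > ρ²=32 → inactive
o3: d²=5 ≤ ρ²=32; F_rep = 4·(-1,-2)/5² = (-0.1600,-0.3200)
F = F_att + ΣF_rep = (-10.1600,6.6800)
p' = p + 1/20·F = (10.4920,3.3340)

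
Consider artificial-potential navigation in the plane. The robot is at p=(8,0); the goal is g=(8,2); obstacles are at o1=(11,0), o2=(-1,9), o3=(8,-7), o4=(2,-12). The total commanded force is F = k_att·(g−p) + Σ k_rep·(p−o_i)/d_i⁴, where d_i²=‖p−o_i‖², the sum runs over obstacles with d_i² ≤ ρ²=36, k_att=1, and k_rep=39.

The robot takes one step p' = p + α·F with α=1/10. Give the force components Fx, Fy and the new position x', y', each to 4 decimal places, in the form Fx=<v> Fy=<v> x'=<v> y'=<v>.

F_att = 1·(g−p) = 1·(0,2) = (0.0000,2.0000)
o1: d²=9 ≤ ρ²=36; F_rep = 39·(-3,0)/9² = (-1.4444,0.0000)
o2: d²=162 > ρ²=36 → inactive
o3: d²=49 > ρ²=36 → inactive
o4: d²=180 > ρ²=36 → inactive
F = F_att + ΣF_rep = (-1.4444,2.0000)
p' = p + 1/10·F = (7.8556,0.2000)

Fx=-1.4444 Fy=2.0000 x'=7.8556 y'=0.2000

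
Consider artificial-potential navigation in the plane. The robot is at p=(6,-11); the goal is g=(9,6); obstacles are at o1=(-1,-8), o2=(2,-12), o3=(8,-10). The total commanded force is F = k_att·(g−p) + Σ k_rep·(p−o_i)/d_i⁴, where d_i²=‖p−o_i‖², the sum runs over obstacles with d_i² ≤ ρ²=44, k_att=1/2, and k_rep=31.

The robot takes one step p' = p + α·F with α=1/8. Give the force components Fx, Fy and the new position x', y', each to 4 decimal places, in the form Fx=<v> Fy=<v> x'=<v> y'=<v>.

Fx=-0.5509 Fy=7.3673 x'=5.9311 y'=-10.0791

F_att = 1/2·(g−p) = 1/2·(3,17) = (1.5000,8.5000)
o1: d²=58 > ρ²=44 → inactive
o2: d²=17 ≤ ρ²=44; F_rep = 31·(4,1)/17² = (0.4291,0.1073)
o3: d²=5 ≤ ρ²=44; F_rep = 31·(-2,-1)/5² = (-2.4800,-1.2400)
F = F_att + ΣF_rep = (-0.5509,7.3673)
p' = p + 1/8·F = (5.9311,-10.0791)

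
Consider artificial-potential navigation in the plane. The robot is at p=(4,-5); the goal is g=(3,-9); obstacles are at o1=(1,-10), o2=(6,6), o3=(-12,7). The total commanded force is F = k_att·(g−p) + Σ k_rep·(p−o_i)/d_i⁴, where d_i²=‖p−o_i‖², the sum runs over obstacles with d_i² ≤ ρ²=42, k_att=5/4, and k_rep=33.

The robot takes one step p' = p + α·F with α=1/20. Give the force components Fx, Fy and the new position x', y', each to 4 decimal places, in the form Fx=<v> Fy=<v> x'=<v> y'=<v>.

Fx=-1.1644 Fy=-4.8573 x'=3.9418 y'=-5.2429

F_att = 5/4·(g−p) = 5/4·(-1,-4) = (-1.2500,-5.0000)
o1: d²=34 ≤ ρ²=42; F_rep = 33·(3,5)/34² = (0.0856,0.1427)
o2: d²=125 > ρ²=42 → inactive
o3: d²=400 > ρ²=42 → inactive
F = F_att + ΣF_rep = (-1.1644,-4.8573)
p' = p + 1/20·F = (3.9418,-5.2429)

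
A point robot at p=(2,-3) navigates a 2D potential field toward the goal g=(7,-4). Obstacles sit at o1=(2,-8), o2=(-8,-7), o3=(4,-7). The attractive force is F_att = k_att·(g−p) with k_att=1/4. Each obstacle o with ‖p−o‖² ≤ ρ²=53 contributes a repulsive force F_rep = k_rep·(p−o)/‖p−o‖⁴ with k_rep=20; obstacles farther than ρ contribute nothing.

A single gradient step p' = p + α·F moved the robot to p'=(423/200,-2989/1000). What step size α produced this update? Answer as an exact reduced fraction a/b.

α = 1/10

F_att = 1/4·(g−p) = 1/4·(5,-1) = (1.2500,-0.2500)
o1: d²=25 ≤ ρ²=53; F_rep = 20·(0,5)/25² = (0.0000,0.1600)
o2: d²=116 > ρ²=53 → inactive
o3: d²=20 ≤ ρ²=53; F_rep = 20·(-2,4)/20² = (-0.1000,0.2000)
F = F_att + ΣF_rep = (1.1500,0.1100)
Δp = p'−p = (0.1150,0.0110); α = Δx/Fx = (23/200) / (23/20) = 1/10
check: Δy/Fy = (11/1000) / (11/100) = 1/10 ✓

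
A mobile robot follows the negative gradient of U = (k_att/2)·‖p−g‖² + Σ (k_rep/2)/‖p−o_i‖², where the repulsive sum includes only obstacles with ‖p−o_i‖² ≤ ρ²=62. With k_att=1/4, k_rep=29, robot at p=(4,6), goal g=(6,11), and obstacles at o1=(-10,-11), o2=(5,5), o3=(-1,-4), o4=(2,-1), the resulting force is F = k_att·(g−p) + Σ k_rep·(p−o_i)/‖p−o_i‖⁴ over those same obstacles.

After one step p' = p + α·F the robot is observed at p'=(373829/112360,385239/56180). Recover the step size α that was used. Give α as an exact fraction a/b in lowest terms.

F_att = 1/4·(g−p) = 1/4·(2,5) = (0.5000,1.2500)
o1: d²=485 > ρ²=62 → inactive
o2: d²=2 ≤ ρ²=62; F_rep = 29·(-1,1)/2² = (-7.2500,7.2500)
o3: d²=125 > ρ²=62 → inactive
o4: d²=53 ≤ ρ²=62; F_rep = 29·(2,7)/53² = (0.0206,0.0723)
F = F_att + ΣF_rep = (-6.7294,8.5723)
Δp = p'−p = (-0.6729,0.8572); α = Δx/Fx = (-75611/112360) / (-75611/11236) = 1/10
check: Δy/Fy = (48159/56180) / (48159/5618) = 1/10 ✓

α = 1/10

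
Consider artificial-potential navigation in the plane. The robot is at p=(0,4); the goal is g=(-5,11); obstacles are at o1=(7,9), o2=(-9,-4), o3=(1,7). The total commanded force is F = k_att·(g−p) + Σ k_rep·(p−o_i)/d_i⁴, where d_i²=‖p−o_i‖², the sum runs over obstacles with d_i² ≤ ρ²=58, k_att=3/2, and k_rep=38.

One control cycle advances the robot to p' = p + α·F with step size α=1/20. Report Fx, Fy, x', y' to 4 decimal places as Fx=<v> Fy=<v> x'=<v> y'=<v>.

F_att = 3/2·(g−p) = 3/2·(-5,7) = (-7.5000,10.5000)
o1: d²=74 > ρ²=58 → inactive
o2: d²=145 > ρ²=58 → inactive
o3: d²=10 ≤ ρ²=58; F_rep = 38·(-1,-3)/10² = (-0.3800,-1.1400)
F = F_att + ΣF_rep = (-7.8800,9.3600)
p' = p + 1/20·F = (-0.3940,4.4680)

Fx=-7.8800 Fy=9.3600 x'=-0.3940 y'=4.4680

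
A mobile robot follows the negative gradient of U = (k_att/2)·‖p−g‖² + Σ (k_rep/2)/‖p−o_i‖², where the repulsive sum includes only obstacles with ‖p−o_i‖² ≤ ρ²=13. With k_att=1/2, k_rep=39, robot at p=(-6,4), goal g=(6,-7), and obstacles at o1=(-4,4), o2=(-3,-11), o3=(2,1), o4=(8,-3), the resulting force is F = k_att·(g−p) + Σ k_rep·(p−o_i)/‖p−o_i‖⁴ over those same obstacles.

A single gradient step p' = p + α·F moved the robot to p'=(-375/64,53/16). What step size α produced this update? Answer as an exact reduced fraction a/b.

α = 1/8

F_att = 1/2·(g−p) = 1/2·(12,-11) = (6.0000,-5.5000)
o1: d²=4 ≤ ρ²=13; F_rep = 39·(-2,0)/4² = (-4.8750,0.0000)
o2: d²=234 > ρ²=13 → inactive
o3: d²=73 > ρ²=13 → inactive
o4: d²=245 > ρ²=13 → inactive
F = F_att + ΣF_rep = (1.1250,-5.5000)
Δp = p'−p = (0.1406,-0.6875); α = Δx/Fx = (9/64) / (9/8) = 1/8
check: Δy/Fy = (-11/16) / (-11/2) = 1/8 ✓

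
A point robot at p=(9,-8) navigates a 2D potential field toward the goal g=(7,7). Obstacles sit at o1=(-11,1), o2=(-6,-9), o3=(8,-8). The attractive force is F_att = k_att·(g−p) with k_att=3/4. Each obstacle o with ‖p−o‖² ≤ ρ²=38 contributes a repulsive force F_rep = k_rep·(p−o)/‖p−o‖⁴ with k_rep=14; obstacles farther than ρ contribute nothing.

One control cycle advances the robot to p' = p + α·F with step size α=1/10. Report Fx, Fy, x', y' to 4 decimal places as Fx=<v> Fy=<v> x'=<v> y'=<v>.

Fx=12.5000 Fy=11.2500 x'=10.2500 y'=-6.8750

F_att = 3/4·(g−p) = 3/4·(-2,15) = (-1.5000,11.2500)
o1: d²=481 > ρ²=38 → inactive
o2: d²=226 > ρ²=38 → inactive
o3: d²=1 ≤ ρ²=38; F_rep = 14·(1,0)/1² = (14.0000,0.0000)
F = F_att + ΣF_rep = (12.5000,11.2500)
p' = p + 1/10·F = (10.2500,-6.8750)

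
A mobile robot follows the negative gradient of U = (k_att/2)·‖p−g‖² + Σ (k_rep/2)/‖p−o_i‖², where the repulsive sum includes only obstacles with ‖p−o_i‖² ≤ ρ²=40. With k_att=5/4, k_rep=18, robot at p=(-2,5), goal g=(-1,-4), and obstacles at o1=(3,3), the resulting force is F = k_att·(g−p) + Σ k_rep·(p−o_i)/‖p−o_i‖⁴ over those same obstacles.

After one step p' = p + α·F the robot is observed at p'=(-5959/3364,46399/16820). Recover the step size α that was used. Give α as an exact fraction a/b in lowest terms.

α = 1/5

F_att = 5/4·(g−p) = 5/4·(1,-9) = (1.2500,-11.2500)
o1: d²=29 ≤ ρ²=40; F_rep = 18·(-5,2)/29² = (-0.1070,0.0428)
F = F_att + ΣF_rep = (1.1430,-11.2072)
Δp = p'−p = (0.2286,-2.2414); α = Δx/Fx = (769/3364) / (3845/3364) = 1/5
check: Δy/Fy = (-37701/16820) / (-37701/3364) = 1/5 ✓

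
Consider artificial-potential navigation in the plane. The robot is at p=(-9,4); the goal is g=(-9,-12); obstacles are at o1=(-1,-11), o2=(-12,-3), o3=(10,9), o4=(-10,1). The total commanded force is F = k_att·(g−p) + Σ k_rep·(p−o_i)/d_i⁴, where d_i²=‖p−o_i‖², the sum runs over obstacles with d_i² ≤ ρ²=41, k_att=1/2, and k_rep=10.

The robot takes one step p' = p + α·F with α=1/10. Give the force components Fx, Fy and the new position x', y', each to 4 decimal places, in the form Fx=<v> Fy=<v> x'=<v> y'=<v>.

Fx=0.1000 Fy=-7.7000 x'=-8.9900 y'=3.2300

F_att = 1/2·(g−p) = 1/2·(0,-16) = (0.0000,-8.0000)
o1: d²=289 > ρ²=41 → inactive
o2: d²=58 > ρ²=41 → inactive
o3: d²=386 > ρ²=41 → inactive
o4: d²=10 ≤ ρ²=41; F_rep = 10·(1,3)/10² = (0.1000,0.3000)
F = F_att + ΣF_rep = (0.1000,-7.7000)
p' = p + 1/10·F = (-8.9900,3.2300)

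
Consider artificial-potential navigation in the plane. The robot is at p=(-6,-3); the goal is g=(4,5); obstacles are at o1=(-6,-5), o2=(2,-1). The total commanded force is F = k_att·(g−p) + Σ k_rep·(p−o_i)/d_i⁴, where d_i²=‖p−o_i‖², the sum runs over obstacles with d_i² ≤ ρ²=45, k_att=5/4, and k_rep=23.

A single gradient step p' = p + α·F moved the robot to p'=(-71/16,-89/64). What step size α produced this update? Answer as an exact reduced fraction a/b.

F_att = 5/4·(g−p) = 5/4·(10,8) = (12.5000,10.0000)
o1: d²=4 ≤ ρ²=45; F_rep = 23·(0,2)/4² = (0.0000,2.8750)
o2: d²=68 > ρ²=45 → inactive
F = F_att + ΣF_rep = (12.5000,12.8750)
Δp = p'−p = (1.5625,1.6094); α = Δx/Fx = (25/16) / (25/2) = 1/8
check: Δy/Fy = (103/64) / (103/8) = 1/8 ✓

α = 1/8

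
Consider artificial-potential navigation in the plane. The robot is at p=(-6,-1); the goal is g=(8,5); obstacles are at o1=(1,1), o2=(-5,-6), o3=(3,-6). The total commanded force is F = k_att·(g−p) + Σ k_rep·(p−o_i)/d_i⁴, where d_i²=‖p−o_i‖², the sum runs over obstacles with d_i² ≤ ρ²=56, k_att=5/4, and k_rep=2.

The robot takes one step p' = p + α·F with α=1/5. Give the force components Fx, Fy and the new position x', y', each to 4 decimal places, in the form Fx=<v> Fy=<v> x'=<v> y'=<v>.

F_att = 5/4·(g−p) = 5/4·(14,6) = (17.5000,7.5000)
o1: d²=53 ≤ ρ²=56; F_rep = 2·(-7,-2)/53² = (-0.0050,-0.0014)
o2: d²=26 ≤ ρ²=56; F_rep = 2·(-1,5)/26² = (-0.0030,0.0148)
o3: d²=106 > ρ²=56 → inactive
F = F_att + ΣF_rep = (17.4921,7.5134)
p' = p + 1/5·F = (-2.5016,0.5027)

Fx=17.4921 Fy=7.5134 x'=-2.5016 y'=0.5027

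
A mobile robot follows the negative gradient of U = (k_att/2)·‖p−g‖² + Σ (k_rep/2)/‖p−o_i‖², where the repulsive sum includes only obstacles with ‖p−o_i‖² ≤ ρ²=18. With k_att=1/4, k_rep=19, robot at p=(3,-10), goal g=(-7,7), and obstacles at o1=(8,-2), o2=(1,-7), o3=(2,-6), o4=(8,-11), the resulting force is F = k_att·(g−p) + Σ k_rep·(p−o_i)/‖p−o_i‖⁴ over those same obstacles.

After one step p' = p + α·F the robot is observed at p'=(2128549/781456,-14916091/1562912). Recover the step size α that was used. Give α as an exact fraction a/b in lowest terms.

F_att = 1/4·(g−p) = 1/4·(-10,17) = (-2.5000,4.2500)
o1: d²=89 > ρ²=18 → inactive
o2: d²=13 ≤ ρ²=18; F_rep = 19·(2,-3)/13² = (0.2249,-0.3373)
o3: d²=17 ≤ ρ²=18; F_rep = 19·(1,-4)/17² = (0.0657,-0.2630)
o4: d²=26 > ρ²=18 → inactive
F = F_att + ΣF_rep = (-2.2094,3.6497)
Δp = p'−p = (-0.2762,0.4562); α = Δx/Fx = (-215819/781456) / (-215819/97682) = 1/8
check: Δy/Fy = (713029/1562912) / (713029/195364) = 1/8 ✓

α = 1/8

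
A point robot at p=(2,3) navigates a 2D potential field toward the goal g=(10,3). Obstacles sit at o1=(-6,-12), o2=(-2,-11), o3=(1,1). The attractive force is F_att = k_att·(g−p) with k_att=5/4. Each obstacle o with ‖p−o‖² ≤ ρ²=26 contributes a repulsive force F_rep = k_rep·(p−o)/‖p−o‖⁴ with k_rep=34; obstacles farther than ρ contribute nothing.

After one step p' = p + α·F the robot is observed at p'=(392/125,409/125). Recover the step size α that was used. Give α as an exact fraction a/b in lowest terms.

α = 1/10

F_att = 5/4·(g−p) = 5/4·(8,0) = (10.0000,0.0000)
o1: d²=289 > ρ²=26 → inactive
o2: d²=212 > ρ²=26 → inactive
o3: d²=5 ≤ ρ²=26; F_rep = 34·(1,2)/5² = (1.3600,2.7200)
F = F_att + ΣF_rep = (11.3600,2.7200)
Δp = p'−p = (1.1360,0.2720); α = Δx/Fx = (142/125) / (284/25) = 1/10
check: Δy/Fy = (34/125) / (68/25) = 1/10 ✓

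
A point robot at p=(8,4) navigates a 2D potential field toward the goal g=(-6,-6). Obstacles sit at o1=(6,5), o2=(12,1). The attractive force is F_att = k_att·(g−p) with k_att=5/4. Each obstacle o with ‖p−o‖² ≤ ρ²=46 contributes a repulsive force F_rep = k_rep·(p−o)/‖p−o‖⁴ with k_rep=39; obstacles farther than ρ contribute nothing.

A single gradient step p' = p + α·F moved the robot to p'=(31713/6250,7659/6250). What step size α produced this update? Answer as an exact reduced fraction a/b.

α = 1/5

F_att = 5/4·(g−p) = 5/4·(-14,-10) = (-17.5000,-12.5000)
o1: d²=5 ≤ ρ²=46; F_rep = 39·(2,-1)/5² = (3.1200,-1.5600)
o2: d²=25 ≤ ρ²=46; F_rep = 39·(-4,3)/25² = (-0.2496,0.1872)
F = F_att + ΣF_rep = (-14.6296,-13.8728)
Δp = p'−p = (-2.9259,-2.7746); α = Δx/Fx = (-18287/6250) / (-18287/1250) = 1/5
check: Δy/Fy = (-17341/6250) / (-17341/1250) = 1/5 ✓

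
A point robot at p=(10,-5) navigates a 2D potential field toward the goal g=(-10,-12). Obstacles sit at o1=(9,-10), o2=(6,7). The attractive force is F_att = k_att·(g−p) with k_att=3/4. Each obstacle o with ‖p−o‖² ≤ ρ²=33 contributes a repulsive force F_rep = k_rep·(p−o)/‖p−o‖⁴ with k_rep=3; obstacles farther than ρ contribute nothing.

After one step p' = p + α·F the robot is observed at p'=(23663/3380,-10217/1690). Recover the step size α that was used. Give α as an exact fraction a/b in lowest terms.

F_att = 3/4·(g−p) = 3/4·(-20,-7) = (-15.0000,-5.2500)
o1: d²=26 ≤ ρ²=33; F_rep = 3·(1,5)/26² = (0.0044,0.0222)
o2: d²=160 > ρ²=33 → inactive
F = F_att + ΣF_rep = (-14.9956,-5.2278)
Δp = p'−p = (-2.9991,-1.0456); α = Δx/Fx = (-10137/3380) / (-10137/676) = 1/5
check: Δy/Fy = (-1767/1690) / (-1767/338) = 1/5 ✓

α = 1/5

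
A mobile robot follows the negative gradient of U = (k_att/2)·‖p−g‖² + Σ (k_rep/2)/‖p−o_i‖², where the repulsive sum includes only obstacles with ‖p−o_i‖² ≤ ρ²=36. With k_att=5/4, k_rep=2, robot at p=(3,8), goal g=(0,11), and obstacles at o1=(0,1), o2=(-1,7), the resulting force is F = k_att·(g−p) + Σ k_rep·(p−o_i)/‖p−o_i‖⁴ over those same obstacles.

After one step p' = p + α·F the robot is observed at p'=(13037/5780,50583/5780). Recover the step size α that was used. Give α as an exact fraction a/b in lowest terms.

α = 1/5

F_att = 5/4·(g−p) = 5/4·(-3,3) = (-3.7500,3.7500)
o1: d²=58 > ρ²=36 → inactive
o2: d²=17 ≤ ρ²=36; F_rep = 2·(4,1)/17² = (0.0277,0.0069)
F = F_att + ΣF_rep = (-3.7223,3.7569)
Δp = p'−p = (-0.7445,0.7514); α = Δx/Fx = (-4303/5780) / (-4303/1156) = 1/5
check: Δy/Fy = (4343/5780) / (4343/1156) = 1/5 ✓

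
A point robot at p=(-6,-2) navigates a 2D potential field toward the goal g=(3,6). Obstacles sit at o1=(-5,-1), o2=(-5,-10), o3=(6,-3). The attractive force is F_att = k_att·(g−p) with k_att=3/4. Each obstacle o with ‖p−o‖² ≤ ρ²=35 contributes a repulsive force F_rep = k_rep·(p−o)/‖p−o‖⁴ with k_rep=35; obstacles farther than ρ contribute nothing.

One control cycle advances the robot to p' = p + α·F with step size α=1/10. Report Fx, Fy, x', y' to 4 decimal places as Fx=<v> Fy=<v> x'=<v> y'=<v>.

F_att = 3/4·(g−p) = 3/4·(9,8) = (6.7500,6.0000)
o1: d²=2 ≤ ρ²=35; F_rep = 35·(-1,-1)/2² = (-8.7500,-8.7500)
o2: d²=65 > ρ²=35 → inactive
o3: d²=145 > ρ²=35 → inactive
F = F_att + ΣF_rep = (-2.0000,-2.7500)
p' = p + 1/10·F = (-6.2000,-2.2750)

Fx=-2.0000 Fy=-2.7500 x'=-6.2000 y'=-2.2750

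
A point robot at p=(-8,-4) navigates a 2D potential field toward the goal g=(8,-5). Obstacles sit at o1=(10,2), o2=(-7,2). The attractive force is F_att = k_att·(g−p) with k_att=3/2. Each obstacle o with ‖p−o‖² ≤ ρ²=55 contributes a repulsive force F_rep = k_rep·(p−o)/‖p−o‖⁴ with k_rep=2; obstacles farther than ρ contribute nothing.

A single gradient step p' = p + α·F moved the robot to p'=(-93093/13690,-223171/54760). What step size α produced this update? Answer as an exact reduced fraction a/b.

α = 1/20

F_att = 3/2·(g−p) = 3/2·(16,-1) = (24.0000,-1.5000)
o1: d²=360 > ρ²=55 → inactive
o2: d²=37 ≤ ρ²=55; F_rep = 2·(-1,-6)/37² = (-0.0015,-0.0088)
F = F_att + ΣF_rep = (23.9985,-1.5088)
Δp = p'−p = (1.1999,-0.0754); α = Δx/Fx = (16427/13690) / (32854/1369) = 1/20
check: Δy/Fy = (-4131/54760) / (-4131/2738) = 1/20 ✓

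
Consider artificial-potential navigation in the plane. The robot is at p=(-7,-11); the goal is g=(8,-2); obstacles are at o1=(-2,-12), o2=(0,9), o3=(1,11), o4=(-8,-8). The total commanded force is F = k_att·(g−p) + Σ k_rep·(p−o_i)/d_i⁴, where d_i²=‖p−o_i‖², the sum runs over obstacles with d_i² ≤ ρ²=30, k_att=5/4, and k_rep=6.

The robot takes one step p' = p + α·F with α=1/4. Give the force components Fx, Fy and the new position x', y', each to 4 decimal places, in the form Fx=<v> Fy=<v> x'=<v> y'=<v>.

Fx=18.7656 Fy=11.0789 x'=-2.3086 y'=-8.2303

F_att = 5/4·(g−p) = 5/4·(15,9) = (18.7500,11.2500)
o1: d²=26 ≤ ρ²=30; F_rep = 6·(-5,1)/26² = (-0.0444,0.0089)
o2: d²=449 > ρ²=30 → inactive
o3: d²=548 > ρ²=30 → inactive
o4: d²=10 ≤ ρ²=30; F_rep = 6·(1,-3)/10² = (0.0600,-0.1800)
F = F_att + ΣF_rep = (18.7656,11.0789)
p' = p + 1/4·F = (-2.3086,-8.2303)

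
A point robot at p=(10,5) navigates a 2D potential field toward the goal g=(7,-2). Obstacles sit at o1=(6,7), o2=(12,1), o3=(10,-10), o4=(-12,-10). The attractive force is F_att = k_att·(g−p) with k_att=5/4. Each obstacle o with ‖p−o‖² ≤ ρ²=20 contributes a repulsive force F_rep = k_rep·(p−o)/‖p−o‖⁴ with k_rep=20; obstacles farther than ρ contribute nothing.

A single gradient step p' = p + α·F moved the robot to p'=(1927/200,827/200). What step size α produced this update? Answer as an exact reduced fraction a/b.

F_att = 5/4·(g−p) = 5/4·(-3,-7) = (-3.7500,-8.7500)
o1: d²=20 ≤ ρ²=20; F_rep = 20·(4,-2)/20² = (0.2000,-0.1000)
o2: d²=20 ≤ ρ²=20; F_rep = 20·(-2,4)/20² = (-0.1000,0.2000)
o3: d²=225 > ρ²=20 → inactive
o4: d²=709 > ρ²=20 → inactive
F = F_att + ΣF_rep = (-3.6500,-8.6500)
Δp = p'−p = (-0.3650,-0.8650); α = Δx/Fx = (-73/200) / (-73/20) = 1/10
check: Δy/Fy = (-173/200) / (-173/20) = 1/10 ✓

α = 1/10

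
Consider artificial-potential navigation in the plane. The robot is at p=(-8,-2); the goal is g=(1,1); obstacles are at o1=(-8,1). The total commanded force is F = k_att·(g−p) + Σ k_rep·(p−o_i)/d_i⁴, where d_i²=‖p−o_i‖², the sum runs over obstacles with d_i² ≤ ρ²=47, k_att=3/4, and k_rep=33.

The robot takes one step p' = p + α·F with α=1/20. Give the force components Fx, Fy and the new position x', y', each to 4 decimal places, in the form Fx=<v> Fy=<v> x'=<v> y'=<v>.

Fx=6.7500 Fy=1.0278 x'=-7.6625 y'=-1.9486

F_att = 3/4·(g−p) = 3/4·(9,3) = (6.7500,2.2500)
o1: d²=9 ≤ ρ²=47; F_rep = 33·(0,-3)/9² = (0.0000,-1.2222)
F = F_att + ΣF_rep = (6.7500,1.0278)
p' = p + 1/20·F = (-7.6625,-1.9486)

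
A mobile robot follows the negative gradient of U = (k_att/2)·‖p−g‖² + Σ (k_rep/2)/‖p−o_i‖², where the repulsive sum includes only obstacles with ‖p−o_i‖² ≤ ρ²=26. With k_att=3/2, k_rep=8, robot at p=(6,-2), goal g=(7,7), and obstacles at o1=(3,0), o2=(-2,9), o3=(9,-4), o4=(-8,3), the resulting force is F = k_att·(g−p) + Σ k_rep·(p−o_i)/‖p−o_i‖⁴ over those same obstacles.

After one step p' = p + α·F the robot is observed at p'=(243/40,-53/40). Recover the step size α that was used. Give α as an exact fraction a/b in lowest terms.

F_att = 3/2·(g−p) = 3/2·(1,9) = (1.5000,13.5000)
o1: d²=13 ≤ ρ²=26; F_rep = 8·(3,-2)/13² = (0.1420,-0.0947)
o2: d²=185 > ρ²=26 → inactive
o3: d²=13 ≤ ρ²=26; F_rep = 8·(-3,2)/13² = (-0.1420,0.0947)
o4: d²=221 > ρ²=26 → inactive
F = F_att + ΣF_rep = (1.5000,13.5000)
Δp = p'−p = (0.0750,0.6750); α = Δx/Fx = (3/40) / (3/2) = 1/20
check: Δy/Fy = (27/40) / (27/2) = 1/20 ✓

α = 1/20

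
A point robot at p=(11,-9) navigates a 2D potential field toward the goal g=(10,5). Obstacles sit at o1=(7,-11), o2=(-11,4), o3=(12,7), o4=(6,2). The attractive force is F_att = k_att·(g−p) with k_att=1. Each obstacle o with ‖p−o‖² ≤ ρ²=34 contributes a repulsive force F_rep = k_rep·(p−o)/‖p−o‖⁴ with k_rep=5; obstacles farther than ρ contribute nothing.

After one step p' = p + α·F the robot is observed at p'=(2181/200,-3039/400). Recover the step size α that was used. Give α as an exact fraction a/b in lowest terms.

F_att = 1·(g−p) = 1·(-1,14) = (-1.0000,14.0000)
o1: d²=20 ≤ ρ²=34; F_rep = 5·(4,2)/20² = (0.0500,0.0250)
o2: d²=653 > ρ²=34 → inactive
o3: d²=257 > ρ²=34 → inactive
o4: d²=146 > ρ²=34 → inactive
F = F_att + ΣF_rep = (-0.9500,14.0250)
Δp = p'−p = (-0.0950,1.4025); α = Δx/Fx = (-19/200) / (-19/20) = 1/10
check: Δy/Fy = (561/400) / (561/40) = 1/10 ✓

α = 1/10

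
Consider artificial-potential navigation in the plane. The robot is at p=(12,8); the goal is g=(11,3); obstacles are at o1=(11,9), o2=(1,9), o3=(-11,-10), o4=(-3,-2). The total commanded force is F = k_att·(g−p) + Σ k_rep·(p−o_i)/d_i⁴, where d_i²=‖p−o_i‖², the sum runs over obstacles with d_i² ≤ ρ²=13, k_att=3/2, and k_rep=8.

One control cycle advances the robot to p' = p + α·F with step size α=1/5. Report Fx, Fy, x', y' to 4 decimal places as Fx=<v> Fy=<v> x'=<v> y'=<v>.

Fx=0.5000 Fy=-9.5000 x'=12.1000 y'=6.1000

F_att = 3/2·(g−p) = 3/2·(-1,-5) = (-1.5000,-7.5000)
o1: d²=2 ≤ ρ²=13; F_rep = 8·(1,-1)/2² = (2.0000,-2.0000)
o2: d²=122 > ρ²=13 → inactive
o3: d²=853 > ρ²=13 → inactive
o4: d²=325 > ρ²=13 → inactive
F = F_att + ΣF_rep = (0.5000,-9.5000)
p' = p + 1/5·F = (12.1000,6.1000)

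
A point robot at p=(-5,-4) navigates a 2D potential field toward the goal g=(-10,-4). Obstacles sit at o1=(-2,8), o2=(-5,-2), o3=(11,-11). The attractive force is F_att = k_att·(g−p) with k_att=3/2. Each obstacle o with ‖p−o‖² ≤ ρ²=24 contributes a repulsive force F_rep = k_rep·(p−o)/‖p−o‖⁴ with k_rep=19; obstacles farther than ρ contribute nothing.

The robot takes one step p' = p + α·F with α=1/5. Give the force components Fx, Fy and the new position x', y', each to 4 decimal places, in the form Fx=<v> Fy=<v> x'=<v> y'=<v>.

F_att = 3/2·(g−p) = 3/2·(-5,0) = (-7.5000,0.0000)
o1: d²=153 > ρ²=24 → inactive
o2: d²=4 ≤ ρ²=24; F_rep = 19·(0,-2)/4² = (0.0000,-2.3750)
o3: d²=305 > ρ²=24 → inactive
F = F_att + ΣF_rep = (-7.5000,-2.3750)
p' = p + 1/5·F = (-6.5000,-4.4750)

Fx=-7.5000 Fy=-2.3750 x'=-6.5000 y'=-4.4750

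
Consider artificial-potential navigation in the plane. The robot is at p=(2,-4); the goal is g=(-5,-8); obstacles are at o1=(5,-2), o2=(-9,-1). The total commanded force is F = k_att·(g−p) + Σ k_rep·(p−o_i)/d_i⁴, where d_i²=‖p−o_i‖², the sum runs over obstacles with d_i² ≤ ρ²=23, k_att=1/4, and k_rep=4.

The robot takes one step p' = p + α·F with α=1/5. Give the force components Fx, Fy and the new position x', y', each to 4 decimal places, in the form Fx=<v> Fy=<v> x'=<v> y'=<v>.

Fx=-1.8210 Fy=-1.0473 x'=1.6358 y'=-4.2095

F_att = 1/4·(g−p) = 1/4·(-7,-4) = (-1.7500,-1.0000)
o1: d²=13 ≤ ρ²=23; F_rep = 4·(-3,-2)/13² = (-0.0710,-0.0473)
o2: d²=130 > ρ²=23 → inactive
F = F_att + ΣF_rep = (-1.8210,-1.0473)
p' = p + 1/5·F = (1.6358,-4.2095)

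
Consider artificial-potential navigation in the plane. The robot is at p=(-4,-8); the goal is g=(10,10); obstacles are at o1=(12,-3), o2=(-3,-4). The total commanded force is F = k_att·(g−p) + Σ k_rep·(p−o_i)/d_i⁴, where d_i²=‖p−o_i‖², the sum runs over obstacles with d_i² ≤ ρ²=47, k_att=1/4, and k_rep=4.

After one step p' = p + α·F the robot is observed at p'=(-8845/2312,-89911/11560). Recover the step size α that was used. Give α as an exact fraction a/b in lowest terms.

F_att = 1/4·(g−p) = 1/4·(14,18) = (3.5000,4.5000)
o1: d²=281 > ρ²=47 → inactive
o2: d²=17 ≤ ρ²=47; F_rep = 4·(-1,-4)/17² = (-0.0138,-0.0554)
F = F_att + ΣF_rep = (3.4862,4.4446)
Δp = p'−p = (0.1743,0.2222); α = Δx/Fx = (403/2312) / (2015/578) = 1/20
check: Δy/Fy = (2569/11560) / (2569/578) = 1/20 ✓

α = 1/20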